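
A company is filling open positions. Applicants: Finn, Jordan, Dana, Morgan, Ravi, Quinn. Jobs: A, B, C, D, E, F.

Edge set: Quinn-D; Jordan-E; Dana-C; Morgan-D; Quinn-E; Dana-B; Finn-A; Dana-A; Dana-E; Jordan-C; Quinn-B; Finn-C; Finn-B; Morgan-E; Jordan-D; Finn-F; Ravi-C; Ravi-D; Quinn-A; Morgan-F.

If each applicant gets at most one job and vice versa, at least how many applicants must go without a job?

0

For example, pair Finn-A, Jordan-C, Dana-E, Morgan-F, Ravi-D, Quinn-B.
This saturates every applicant, so 6 is the maximum.
That matches 6 of the 6, leaving 0 unmatched; no matching can do better.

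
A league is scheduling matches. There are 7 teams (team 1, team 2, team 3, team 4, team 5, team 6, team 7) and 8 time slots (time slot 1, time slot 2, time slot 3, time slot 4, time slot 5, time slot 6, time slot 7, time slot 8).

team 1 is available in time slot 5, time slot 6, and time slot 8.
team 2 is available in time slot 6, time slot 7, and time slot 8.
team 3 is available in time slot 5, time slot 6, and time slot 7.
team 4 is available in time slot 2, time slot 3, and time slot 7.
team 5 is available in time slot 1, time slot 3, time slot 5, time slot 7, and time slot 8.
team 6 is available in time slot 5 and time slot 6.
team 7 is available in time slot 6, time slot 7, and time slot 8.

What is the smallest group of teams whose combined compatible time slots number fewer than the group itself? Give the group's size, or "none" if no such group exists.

Take S = {team 1, team 2, team 3, team 6, team 7}. Its neighbourhood is {time slot 5, time slot 6, time slot 7, time slot 8}, so |N(S)| = 4 < |S| = 5.
Every subset of size less than 5 has at least as many neighbours as members, so 5 is the minimum.

5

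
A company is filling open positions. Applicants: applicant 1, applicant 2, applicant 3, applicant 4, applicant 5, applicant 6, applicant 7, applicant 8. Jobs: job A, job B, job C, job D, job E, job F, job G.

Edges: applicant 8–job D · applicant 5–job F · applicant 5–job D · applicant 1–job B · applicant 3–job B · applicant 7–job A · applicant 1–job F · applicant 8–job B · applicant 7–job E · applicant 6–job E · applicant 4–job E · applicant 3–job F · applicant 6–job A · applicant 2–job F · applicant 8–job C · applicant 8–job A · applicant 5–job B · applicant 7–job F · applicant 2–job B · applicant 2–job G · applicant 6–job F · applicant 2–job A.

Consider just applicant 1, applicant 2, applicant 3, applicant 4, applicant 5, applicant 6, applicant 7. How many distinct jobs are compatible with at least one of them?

The union of neighbours of {applicant 1, applicant 2, applicant 3, applicant 4, applicant 5, applicant 6, applicant 7} is {job A, job B, job D, job E, job F, job G}, which has 6 elements.
Since |N(S)| = 6 < |S| = 7, Hall's condition fails for this subset.

6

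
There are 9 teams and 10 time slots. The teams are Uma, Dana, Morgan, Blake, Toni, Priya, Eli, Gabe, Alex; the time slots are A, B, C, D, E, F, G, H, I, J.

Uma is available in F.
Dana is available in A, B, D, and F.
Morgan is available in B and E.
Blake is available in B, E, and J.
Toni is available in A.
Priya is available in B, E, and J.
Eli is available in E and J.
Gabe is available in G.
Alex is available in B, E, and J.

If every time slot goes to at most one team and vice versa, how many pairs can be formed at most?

7

For example, pair Uma-F, Dana-D, Morgan-B, Blake-J, Toni-A, Priya-E, Gabe-G.
The set {Morgan, Blake, Priya, Eli, Alex} has only 3 neighbours ({B, E, J}), so by Hall's theorem at most 7 of the 9 teams can be matched.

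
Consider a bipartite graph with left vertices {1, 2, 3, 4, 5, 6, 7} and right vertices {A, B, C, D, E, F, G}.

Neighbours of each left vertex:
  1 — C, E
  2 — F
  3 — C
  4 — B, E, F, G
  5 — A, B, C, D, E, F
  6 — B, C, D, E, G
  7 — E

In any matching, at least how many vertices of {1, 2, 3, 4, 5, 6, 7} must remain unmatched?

A valid assignment of size 6: 1-E, 2-F, 3-C, 4-B, 5-A, 6-G.
The set {1, 3, 7} has only 2 neighbours ({C, E}), so by Hall's theorem at most 6 of the 7 left vertices can be matched.
That matches 6 of the 7, leaving 1 unmatched; no matching can do better.

1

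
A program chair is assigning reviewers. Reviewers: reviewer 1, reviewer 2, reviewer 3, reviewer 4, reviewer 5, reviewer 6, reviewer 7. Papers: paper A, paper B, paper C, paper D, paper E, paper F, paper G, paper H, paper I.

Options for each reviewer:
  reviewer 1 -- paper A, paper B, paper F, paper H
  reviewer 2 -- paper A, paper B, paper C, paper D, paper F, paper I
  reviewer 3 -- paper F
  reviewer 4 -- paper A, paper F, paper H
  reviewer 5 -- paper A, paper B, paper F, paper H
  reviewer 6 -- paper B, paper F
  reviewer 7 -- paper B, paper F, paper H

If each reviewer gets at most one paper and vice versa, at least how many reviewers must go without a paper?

A valid assignment of size 5: reviewer 1-paper B, reviewer 2-paper I, reviewer 3-paper F, reviewer 4-paper A, reviewer 5-paper H.
The set {reviewer 1, reviewer 3, reviewer 4, reviewer 5, reviewer 6, reviewer 7} has only 4 neighbours ({paper A, paper B, paper F, paper H}), so by Hall's theorem at most 5 of the 7 reviewers can be matched.
That matches 5 of the 7, leaving 2 unmatched; no matching can do better.

2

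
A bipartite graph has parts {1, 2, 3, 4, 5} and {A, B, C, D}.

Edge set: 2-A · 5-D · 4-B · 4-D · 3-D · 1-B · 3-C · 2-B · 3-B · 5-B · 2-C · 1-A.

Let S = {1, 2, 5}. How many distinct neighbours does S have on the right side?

The union of neighbours of {1, 2, 5} is {A, B, C, D}, which has 4 elements.
Since |N(S)| = 4 ≥ |S| = 3, Hall's condition holds for this subset.

4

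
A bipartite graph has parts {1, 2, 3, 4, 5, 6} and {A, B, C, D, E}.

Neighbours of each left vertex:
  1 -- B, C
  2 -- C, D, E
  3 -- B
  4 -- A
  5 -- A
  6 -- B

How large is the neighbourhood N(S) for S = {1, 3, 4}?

3

The union of neighbours of {1, 3, 4} is {A, B, C}, which has 3 elements.
Since |N(S)| = 3 ≥ |S| = 3, Hall's condition holds for this subset.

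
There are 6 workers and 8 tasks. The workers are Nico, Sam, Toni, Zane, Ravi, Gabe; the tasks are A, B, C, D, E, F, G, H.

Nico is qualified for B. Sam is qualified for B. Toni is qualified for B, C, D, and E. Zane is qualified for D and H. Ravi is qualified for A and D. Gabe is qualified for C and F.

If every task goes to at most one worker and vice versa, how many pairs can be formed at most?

5

One maximum matching: Nico→B, Toni→E, Zane→H, Ravi→D, Gabe→F.
The set {Nico, Sam} has only 1 neighbour ({B}), so by Hall's theorem at most 5 of the 6 workers can be matched.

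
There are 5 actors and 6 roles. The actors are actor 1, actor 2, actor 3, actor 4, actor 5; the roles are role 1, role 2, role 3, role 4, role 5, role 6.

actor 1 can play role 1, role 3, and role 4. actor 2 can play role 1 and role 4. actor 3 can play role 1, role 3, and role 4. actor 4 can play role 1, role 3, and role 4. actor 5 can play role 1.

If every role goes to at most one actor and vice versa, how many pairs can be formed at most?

3

One maximum matching: actor 1→role 1, actor 2→role 4, actor 3→role 3.
The set {actor 1, actor 2, actor 3, actor 4, actor 5} has only 3 neighbours ({role 1, role 3, role 4}), so by Hall's theorem at most 3 of the 5 actors can be matched.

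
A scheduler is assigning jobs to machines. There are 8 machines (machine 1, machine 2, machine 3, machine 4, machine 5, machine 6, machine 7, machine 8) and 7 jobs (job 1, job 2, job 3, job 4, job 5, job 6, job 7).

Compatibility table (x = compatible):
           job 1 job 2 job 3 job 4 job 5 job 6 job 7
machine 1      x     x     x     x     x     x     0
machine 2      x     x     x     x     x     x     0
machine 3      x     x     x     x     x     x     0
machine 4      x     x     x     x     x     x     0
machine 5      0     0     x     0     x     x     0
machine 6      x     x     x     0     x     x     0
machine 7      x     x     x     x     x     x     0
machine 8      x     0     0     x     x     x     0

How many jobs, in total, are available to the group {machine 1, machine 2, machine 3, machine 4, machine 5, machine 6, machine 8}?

6

The union of neighbours of {machine 1, machine 2, machine 3, machine 4, machine 5, machine 6, machine 8} is {job 1, job 2, job 3, job 4, job 5, job 6}, which has 6 elements.
Since |N(S)| = 6 < |S| = 7, Hall's condition fails for this subset.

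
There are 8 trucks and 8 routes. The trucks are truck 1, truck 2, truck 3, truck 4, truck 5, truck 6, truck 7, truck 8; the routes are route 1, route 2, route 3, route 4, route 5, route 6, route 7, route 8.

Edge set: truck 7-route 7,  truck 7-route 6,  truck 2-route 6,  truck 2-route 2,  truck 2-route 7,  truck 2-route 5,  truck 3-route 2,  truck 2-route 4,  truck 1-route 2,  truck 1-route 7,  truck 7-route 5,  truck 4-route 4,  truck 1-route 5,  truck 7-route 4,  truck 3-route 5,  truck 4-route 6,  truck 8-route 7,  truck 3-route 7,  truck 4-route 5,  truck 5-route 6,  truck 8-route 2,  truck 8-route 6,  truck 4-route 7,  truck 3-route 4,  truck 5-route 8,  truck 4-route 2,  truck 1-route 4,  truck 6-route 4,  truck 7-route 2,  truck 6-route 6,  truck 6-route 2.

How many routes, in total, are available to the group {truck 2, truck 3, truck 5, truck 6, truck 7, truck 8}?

6

The union of neighbours of {truck 2, truck 3, truck 5, truck 6, truck 7, truck 8} is {route 2, route 4, route 5, route 6, route 7, route 8}, which has 6 elements.
Since |N(S)| = 6 ≥ |S| = 6, Hall's condition holds for this subset.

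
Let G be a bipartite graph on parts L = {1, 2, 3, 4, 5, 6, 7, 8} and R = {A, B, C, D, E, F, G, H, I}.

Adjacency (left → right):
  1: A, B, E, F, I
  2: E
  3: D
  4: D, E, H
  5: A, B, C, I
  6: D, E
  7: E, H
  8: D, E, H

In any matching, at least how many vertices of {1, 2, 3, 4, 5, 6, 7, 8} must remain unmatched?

3

A valid assignment of size 5: 1-A, 2-E, 3-D, 4-H, 5-I.
The set {2, 3, 4, 6, 7, 8} has only 3 neighbours ({D, E, H}), so by Hall's theorem at most 5 of the 8 left vertices can be matched.
That matches 5 of the 8, leaving 3 unmatched; no matching can do better.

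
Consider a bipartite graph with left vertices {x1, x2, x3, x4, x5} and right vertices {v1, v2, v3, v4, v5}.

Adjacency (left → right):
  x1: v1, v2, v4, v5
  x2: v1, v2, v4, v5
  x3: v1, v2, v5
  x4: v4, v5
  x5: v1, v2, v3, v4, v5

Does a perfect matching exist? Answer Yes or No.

One maximum matching: x1–v2, x2–v5, x3–v1, x4–v4, x5–v3.
Every left vertex is matched, so this is a perfect matching.

Yes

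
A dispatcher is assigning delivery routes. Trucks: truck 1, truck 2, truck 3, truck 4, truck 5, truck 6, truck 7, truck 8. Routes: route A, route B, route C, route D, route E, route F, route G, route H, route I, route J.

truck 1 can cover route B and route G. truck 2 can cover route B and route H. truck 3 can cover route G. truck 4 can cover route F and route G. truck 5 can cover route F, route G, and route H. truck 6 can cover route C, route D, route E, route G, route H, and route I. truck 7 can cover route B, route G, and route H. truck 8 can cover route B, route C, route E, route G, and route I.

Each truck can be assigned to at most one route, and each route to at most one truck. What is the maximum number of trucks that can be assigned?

A valid assignment of size 6: truck 1-route B, truck 2-route H, truck 3-route G, truck 4-route F, truck 6-route D, truck 8-route E.
The set {truck 1, truck 2, truck 3, truck 4, truck 5, truck 7} has only 4 neighbours ({route B, route F, route G, route H}), so by Hall's theorem at most 6 of the 8 trucks can be matched.

6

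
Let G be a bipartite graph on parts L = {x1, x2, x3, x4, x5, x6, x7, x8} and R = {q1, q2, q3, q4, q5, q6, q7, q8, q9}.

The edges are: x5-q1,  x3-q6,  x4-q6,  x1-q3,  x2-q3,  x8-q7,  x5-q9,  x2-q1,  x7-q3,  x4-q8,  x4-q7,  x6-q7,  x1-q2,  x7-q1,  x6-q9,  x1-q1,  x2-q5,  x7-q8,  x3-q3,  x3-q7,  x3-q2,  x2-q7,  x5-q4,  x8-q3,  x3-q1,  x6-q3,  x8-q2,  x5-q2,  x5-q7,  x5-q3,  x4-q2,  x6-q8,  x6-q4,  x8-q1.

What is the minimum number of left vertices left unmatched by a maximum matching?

One maximum matching: x1–q1, x2–q5, x3–q6, x4–q8, x5–q4, x6–q9, x7–q3, x8–q2.
All 8 left vertices are matched, so no larger matching exists.
That matches 8 of the 8, leaving 0 unmatched; no matching can do better.

0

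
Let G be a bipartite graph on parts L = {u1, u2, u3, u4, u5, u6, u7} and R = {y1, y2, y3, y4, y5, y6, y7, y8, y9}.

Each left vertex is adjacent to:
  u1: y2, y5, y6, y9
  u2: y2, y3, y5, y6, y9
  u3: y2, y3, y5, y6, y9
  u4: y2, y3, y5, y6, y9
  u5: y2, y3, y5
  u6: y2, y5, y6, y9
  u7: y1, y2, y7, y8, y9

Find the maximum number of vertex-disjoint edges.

6

A valid assignment of size 6: u1–y5, u2–y2, u3–y6, u4–y9, u5–y3, u7–y7.
The set {u1, u2, u3, u4, u5, u6} has only 5 neighbours ({y2, y3, y5, y6, y9}), so by Hall's theorem at most 6 of the 7 left vertices can be matched.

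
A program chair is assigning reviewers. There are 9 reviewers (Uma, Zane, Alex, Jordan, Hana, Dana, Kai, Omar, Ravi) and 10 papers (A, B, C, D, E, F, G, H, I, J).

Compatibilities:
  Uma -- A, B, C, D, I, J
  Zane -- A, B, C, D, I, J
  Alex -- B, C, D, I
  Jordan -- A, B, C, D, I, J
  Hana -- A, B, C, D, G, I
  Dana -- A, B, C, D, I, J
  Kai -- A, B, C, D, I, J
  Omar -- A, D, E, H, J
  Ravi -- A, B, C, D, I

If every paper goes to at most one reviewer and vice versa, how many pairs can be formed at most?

One maximum matching: Uma–I, Zane–D, Alex–C, Jordan–B, Hana–G, Dana–A, Kai–J, Omar–E.
The set {Uma, Zane, Alex, Jordan, Dana, Kai, Ravi} has only 6 neighbours ({A, B, C, D, I, J}), so by Hall's theorem at most 8 of the 9 reviewers can be matched.

8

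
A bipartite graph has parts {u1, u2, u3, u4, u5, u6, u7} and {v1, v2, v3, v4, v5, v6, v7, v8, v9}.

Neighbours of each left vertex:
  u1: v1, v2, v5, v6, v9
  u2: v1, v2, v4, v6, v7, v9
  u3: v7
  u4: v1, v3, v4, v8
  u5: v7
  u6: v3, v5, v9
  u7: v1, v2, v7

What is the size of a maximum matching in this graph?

For example, pair u1–v1, u2–v6, u3–v7, u4–v4, u6–v3, u7–v2.
The set {u3, u5} has only 1 neighbour ({v7}), so by Hall's theorem at most 6 of the 7 left vertices can be matched.

6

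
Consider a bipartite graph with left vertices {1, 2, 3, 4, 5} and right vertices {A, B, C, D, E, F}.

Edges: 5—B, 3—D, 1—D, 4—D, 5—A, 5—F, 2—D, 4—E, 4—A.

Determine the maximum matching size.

For example, pair 1→D, 4→E, 5→B.
The set {1, 2, 3} has only 1 neighbour ({D}), so by Hall's theorem at most 3 of the 5 left vertices can be matched.

3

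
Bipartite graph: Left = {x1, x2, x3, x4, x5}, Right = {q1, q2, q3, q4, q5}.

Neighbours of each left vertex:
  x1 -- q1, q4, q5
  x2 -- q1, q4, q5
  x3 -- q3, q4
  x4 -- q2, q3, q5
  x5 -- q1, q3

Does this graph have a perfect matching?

Yes

For example, pair x1→q1, x2→q5, x3→q4, x4→q2, x5→q3.
All 5 left vertices are covered.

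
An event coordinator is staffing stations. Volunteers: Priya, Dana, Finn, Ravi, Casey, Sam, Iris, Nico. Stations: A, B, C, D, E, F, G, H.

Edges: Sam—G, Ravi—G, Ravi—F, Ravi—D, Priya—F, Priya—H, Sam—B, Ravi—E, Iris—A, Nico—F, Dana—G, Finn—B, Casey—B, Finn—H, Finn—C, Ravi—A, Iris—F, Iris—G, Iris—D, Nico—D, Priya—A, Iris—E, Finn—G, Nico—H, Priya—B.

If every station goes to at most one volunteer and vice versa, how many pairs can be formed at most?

7

One maximum matching: Priya→H, Dana→G, Finn→C, Ravi→E, Casey→B, Iris→A, Nico→F.
The set {Dana, Casey, Sam} has only 2 neighbours ({B, G}), so by Hall's theorem at most 7 of the 8 volunteers can be matched.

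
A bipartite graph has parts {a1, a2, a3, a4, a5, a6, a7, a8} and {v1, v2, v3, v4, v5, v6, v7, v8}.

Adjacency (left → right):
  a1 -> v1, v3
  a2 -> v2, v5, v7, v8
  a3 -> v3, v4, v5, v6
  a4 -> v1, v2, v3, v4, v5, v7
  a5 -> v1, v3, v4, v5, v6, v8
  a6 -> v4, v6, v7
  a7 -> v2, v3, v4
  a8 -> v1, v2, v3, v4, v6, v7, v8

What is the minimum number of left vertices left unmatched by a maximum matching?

A valid assignment of size 8: a1→v1, a2→v8, a3→v6, a4→v2, a5→v5, a6→v7, a7→v4, a8→v3.
All 8 left vertices are matched, so no larger matching exists.
That matches 8 of the 8, leaving 0 unmatched; no matching can do better.

0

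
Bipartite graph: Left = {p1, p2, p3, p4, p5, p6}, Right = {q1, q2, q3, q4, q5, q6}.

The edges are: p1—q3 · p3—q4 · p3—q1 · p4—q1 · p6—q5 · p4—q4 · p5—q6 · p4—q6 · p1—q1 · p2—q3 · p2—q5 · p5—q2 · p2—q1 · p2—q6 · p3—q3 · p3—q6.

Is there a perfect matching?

A valid assignment of size 6: p1→q1, p2→q6, p3→q3, p4→q4, p5→q2, p6→q5.
Every left vertex is matched, so this is a perfect matching.

Yes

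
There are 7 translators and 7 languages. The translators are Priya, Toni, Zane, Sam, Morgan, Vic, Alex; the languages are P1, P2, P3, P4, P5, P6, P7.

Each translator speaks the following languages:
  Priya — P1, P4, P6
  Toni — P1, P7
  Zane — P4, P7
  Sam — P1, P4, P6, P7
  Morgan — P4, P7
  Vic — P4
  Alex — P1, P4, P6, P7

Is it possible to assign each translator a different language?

The set {Priya, Toni, Zane, Sam, Morgan, Vic, Alex} has only 4 neighbours ({P1, P4, P6, P7}), so by Hall's theorem at most 4 of the 7 translators can be matched.
Hence no matching covers every translator.

No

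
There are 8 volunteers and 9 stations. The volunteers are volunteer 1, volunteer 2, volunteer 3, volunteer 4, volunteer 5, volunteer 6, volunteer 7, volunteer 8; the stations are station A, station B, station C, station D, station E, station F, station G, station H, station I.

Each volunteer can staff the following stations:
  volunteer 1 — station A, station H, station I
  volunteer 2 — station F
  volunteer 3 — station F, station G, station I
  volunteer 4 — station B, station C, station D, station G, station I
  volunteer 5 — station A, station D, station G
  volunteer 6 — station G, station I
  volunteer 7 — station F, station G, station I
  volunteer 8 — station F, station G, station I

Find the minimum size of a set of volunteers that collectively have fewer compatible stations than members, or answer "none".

Take S = {volunteer 2, volunteer 3, volunteer 6, volunteer 7}. Its neighbourhood is {station F, station G, station I}, so |N(S)| = 3 < |S| = 4.
Every subset of size less than 4 has at least as many neighbours as members, so 4 is the minimum.

4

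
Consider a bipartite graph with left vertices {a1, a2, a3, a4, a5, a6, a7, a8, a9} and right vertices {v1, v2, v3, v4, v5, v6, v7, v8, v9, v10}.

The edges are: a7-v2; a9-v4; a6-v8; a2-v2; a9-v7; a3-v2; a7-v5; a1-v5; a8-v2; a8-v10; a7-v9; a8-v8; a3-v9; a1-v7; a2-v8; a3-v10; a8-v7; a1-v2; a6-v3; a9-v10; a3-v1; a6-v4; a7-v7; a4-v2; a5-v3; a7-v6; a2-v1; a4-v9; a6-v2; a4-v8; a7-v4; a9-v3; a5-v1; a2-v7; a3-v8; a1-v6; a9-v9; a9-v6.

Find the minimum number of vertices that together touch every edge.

The 9 edges a1–v7, a2–v1, a3–v2, a4–v9, a5–v3, a6–v4, a7–v6, a8–v8, a9–v10 form a matching, so any vertex cover needs at least 9 vertices (one per matched edge).
Conversely {a1, a2, a3, a4, a5, a6, a7, a8, a9} meets every edge and has exactly 9 vertices, so 9 is optimal.

9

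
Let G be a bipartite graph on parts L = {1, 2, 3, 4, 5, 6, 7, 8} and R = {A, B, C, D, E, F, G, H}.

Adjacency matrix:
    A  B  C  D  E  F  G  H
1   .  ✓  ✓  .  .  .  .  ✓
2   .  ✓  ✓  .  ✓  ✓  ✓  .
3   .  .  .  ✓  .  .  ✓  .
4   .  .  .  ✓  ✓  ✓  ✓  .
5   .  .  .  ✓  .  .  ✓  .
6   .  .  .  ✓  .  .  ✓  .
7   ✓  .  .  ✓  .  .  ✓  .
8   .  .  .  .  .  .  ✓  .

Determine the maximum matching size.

6

For example, pair 1→B, 2→E, 3→D, 4→F, 5→G, 7→A.
The set {3, 5, 6, 8} has only 2 neighbours ({D, G}), so by Hall's theorem at most 6 of the 8 left vertices can be matched.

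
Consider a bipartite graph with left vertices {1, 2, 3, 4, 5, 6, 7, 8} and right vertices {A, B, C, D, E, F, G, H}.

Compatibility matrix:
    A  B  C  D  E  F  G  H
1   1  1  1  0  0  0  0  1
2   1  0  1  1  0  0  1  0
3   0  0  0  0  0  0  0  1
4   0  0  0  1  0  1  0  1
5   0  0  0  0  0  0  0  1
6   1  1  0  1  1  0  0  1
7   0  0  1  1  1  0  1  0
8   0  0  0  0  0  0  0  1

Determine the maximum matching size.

A valid assignment of size 6: 1→B, 2→G, 3→H, 4→F, 6→A, 7→E.
The set {3, 5, 8} has only 1 neighbour ({H}), so by Hall's theorem at most 6 of the 8 left vertices can be matched.

6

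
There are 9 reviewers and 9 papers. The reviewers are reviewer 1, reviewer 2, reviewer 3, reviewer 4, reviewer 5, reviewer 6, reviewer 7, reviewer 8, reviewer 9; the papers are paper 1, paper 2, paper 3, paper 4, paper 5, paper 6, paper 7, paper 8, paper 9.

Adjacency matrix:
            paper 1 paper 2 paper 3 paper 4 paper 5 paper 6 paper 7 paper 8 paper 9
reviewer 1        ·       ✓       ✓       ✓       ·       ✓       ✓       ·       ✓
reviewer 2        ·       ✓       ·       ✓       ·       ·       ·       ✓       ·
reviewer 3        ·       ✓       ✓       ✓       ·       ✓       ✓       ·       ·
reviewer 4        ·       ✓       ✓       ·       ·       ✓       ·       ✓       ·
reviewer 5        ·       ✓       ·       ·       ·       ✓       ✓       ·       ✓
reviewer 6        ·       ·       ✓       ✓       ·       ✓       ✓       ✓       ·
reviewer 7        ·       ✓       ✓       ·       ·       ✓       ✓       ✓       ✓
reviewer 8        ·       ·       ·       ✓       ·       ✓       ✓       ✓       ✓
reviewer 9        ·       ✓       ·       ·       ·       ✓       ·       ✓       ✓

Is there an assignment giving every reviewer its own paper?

No

The set {reviewer 1, reviewer 2, reviewer 3, reviewer 4, reviewer 5, reviewer 6, reviewer 7, reviewer 8, reviewer 9} has only 7 neighbours ({paper 2, paper 3, paper 4, paper 6, paper 7, paper 8, paper 9}), so by Hall's theorem at most 7 of the 9 reviewers can be matched.
Hence no matching covers every reviewer.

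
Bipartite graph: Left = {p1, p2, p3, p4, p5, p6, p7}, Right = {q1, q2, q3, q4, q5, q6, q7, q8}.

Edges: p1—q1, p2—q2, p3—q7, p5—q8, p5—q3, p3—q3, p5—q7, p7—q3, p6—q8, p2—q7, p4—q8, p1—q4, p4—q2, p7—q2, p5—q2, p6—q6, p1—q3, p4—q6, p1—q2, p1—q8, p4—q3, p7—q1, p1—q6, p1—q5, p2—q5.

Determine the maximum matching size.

For example, pair p1-q4, p2-q5, p3-q7, p4-q3, p5-q8, p6-q6, p7-q2.
All 7 left vertices are matched, so no larger matching exists.

7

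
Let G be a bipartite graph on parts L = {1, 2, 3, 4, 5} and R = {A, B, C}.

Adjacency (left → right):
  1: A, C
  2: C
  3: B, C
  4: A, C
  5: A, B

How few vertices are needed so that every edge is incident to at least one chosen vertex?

3

A maximum matching has 3 edges (e.g. 1–A, 2–C, 3–B).
By König's theorem the minimum vertex cover has the same size. One such cover is {A, B, C}.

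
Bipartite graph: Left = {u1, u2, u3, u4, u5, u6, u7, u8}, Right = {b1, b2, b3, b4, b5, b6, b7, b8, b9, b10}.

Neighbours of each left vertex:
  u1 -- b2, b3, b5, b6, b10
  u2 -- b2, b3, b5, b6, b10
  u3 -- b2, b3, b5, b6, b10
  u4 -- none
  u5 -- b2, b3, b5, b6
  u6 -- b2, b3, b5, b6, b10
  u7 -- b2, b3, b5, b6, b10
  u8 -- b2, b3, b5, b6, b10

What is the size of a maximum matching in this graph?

5

A valid assignment of size 5: u1-b10, u2-b2, u3-b6, u5-b3, u6-b5.
The set {u1, u2, u3, u4, u5, u6, u7, u8} has only 5 neighbours ({b10, b2, b3, b5, b6}), so by Hall's theorem at most 5 of the 8 left vertices can be matched.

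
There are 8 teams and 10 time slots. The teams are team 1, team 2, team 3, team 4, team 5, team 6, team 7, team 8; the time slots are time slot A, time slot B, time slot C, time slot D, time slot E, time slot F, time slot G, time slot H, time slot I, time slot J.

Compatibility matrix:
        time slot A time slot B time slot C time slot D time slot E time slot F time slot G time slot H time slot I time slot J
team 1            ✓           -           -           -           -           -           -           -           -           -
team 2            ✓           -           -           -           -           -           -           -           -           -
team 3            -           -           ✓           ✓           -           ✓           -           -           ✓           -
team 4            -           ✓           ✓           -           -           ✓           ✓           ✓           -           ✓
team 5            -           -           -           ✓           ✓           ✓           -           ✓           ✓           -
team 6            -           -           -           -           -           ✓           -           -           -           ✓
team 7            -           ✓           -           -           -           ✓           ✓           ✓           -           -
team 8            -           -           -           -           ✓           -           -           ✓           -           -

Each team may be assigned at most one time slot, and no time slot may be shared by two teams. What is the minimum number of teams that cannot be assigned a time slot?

1

One maximum matching: team 1-time slot A, team 3-time slot I, team 4-time slot C, team 5-time slot E, team 6-time slot J, team 7-time slot F, team 8-time slot H.
The set {team 1, team 2} has only 1 neighbour ({time slot A}), so by Hall's theorem at most 7 of the 8 teams can be matched.
That matches 7 of the 8, leaving 1 unmatched; no matching can do better.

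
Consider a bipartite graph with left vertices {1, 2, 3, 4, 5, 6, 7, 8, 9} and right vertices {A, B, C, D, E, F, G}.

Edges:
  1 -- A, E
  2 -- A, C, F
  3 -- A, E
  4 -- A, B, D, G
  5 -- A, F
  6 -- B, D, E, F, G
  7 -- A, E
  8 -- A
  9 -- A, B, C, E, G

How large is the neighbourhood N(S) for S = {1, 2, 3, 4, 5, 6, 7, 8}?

7

The union of neighbours of {1, 2, 3, 4, 5, 6, 7, 8} is {A, B, C, D, E, F, G}, which has 7 elements.
Since |N(S)| = 7 < |S| = 8, Hall's condition fails for this subset.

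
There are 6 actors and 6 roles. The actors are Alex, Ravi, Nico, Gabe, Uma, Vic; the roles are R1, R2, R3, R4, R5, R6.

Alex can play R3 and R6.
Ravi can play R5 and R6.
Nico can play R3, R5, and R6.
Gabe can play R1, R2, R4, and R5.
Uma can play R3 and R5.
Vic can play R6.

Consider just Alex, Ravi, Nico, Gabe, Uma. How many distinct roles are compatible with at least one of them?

6

The union of neighbours of {Alex, Ravi, Nico, Gabe, Uma} is {R1, R2, R3, R4, R5, R6}, which has 6 elements.
Since |N(S)| = 6 ≥ |S| = 5, Hall's condition holds for this subset.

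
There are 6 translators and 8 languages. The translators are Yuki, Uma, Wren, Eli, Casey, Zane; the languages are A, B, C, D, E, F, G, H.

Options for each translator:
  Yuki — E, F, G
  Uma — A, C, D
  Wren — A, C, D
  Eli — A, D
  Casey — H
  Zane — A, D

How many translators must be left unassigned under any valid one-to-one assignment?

A valid assignment of size 5: Yuki-E, Uma-C, Wren-A, Eli-D, Casey-H.
The set {Uma, Wren, Eli, Zane} has only 3 neighbours ({A, C, D}), so by Hall's theorem at most 5 of the 6 translators can be matched.
That matches 5 of the 6, leaving 1 unmatched; no matching can do better.

1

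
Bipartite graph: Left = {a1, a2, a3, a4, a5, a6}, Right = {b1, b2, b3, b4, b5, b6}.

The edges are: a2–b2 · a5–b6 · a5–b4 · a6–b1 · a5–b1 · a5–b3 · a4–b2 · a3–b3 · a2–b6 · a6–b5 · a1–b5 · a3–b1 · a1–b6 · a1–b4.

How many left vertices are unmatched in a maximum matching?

One maximum matching: a1–b4, a2–b6, a3–b1, a4–b2, a5–b3, a6–b5.
This saturates every left vertex, so 6 is the maximum.
That matches 6 of the 6, leaving 0 unmatched; no matching can do better.

0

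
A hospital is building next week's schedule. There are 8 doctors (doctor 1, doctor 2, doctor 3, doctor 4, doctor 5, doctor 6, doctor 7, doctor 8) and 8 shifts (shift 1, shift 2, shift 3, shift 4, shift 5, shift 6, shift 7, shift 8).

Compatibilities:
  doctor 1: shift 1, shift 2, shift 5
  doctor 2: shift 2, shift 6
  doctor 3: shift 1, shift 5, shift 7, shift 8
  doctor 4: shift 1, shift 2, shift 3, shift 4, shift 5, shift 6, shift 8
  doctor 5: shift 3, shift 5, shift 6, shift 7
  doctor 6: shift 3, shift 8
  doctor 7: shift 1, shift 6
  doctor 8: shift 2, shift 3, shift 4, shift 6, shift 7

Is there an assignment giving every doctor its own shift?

A valid assignment of size 8: doctor 1–shift 1, doctor 2–shift 2, doctor 3–shift 8, doctor 4–shift 4, doctor 5–shift 5, doctor 6–shift 3, doctor 7–shift 6, doctor 8–shift 7.
Every doctor is matched, so this is a perfect matching.

Yes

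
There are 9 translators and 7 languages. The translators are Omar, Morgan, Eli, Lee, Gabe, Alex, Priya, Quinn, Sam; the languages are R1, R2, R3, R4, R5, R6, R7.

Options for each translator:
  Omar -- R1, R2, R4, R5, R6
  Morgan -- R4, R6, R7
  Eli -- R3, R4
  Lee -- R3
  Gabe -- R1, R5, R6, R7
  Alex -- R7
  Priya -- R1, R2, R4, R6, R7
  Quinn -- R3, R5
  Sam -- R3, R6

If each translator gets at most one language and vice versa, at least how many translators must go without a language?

2

One maximum matching: Omar–R1, Morgan–R6, Eli–R4, Lee–R3, Gabe–R5, Alex–R7, Priya–R2.
The set {Omar, Morgan, Eli, Lee, Gabe, Alex, Priya, Quinn, Sam} has only 7 neighbours ({R1, R2, R3, R4, R5, R6, R7}), so by Hall's theorem at most 7 of the 9 translators can be matched.
That matches 7 of the 9, leaving 2 unmatched; no matching can do better.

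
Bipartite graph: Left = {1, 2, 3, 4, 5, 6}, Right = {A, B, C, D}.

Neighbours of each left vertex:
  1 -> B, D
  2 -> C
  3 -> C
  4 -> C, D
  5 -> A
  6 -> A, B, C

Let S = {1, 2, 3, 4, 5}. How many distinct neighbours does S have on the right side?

4

The union of neighbours of {1, 2, 3, 4, 5} is {A, B, C, D}, which has 4 elements.
Since |N(S)| = 4 < |S| = 5, Hall's condition fails for this subset.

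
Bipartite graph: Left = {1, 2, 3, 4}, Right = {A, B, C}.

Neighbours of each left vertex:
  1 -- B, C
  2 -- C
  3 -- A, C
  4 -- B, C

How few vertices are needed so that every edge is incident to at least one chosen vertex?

3

A maximum matching has 3 edges (e.g. 1–B, 2–C, 3–A).
By König's theorem the minimum vertex cover has the same size. One such cover is {3, B, C}.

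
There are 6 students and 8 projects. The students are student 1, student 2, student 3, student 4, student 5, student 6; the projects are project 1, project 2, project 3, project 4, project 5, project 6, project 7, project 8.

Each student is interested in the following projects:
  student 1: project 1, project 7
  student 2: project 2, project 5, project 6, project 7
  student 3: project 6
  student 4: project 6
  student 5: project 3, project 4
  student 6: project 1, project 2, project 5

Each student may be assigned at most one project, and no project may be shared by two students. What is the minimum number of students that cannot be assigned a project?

1

For example, pair student 1→project 7, student 2→project 2, student 3→project 6, student 5→project 4, student 6→project 1.
The set {student 3, student 4} has only 1 neighbour ({project 6}), so by Hall's theorem at most 5 of the 6 students can be matched.
That matches 5 of the 6, leaving 1 unmatched; no matching can do better.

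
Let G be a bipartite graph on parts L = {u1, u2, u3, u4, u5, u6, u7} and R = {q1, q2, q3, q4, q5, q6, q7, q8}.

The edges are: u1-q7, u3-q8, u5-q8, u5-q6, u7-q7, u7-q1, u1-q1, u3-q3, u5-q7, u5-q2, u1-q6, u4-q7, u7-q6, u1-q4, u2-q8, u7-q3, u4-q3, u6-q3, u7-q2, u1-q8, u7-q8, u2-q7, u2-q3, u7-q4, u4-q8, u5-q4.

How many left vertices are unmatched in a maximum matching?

For example, pair u1→q1, u2→q7, u3→q3, u4→q8, u5→q4, u7→q6.
The set {u2, u3, u4, u6} has only 3 neighbours ({q3, q7, q8}), so by Hall's theorem at most 6 of the 7 left vertices can be matched.
That matches 6 of the 7, leaving 1 unmatched; no matching can do better.

1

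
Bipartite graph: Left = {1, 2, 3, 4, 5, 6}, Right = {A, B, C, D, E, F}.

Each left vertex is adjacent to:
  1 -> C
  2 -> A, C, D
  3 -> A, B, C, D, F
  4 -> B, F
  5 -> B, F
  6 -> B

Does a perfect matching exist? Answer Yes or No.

The set {4, 5, 6} has only 2 neighbours ({B, F}), so by Hall's theorem at most 5 of the 6 left vertices can be matched.
Hence no matching covers every left vertex.

No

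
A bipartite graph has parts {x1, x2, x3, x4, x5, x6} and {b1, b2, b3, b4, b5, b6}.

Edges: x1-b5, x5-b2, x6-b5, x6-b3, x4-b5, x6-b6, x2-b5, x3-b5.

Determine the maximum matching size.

One maximum matching: x1-b5, x5-b2, x6-b3.
The set {x1, x2, x3, x4} has only 1 neighbour ({b5}), so by Hall's theorem at most 3 of the 6 left vertices can be matched.

3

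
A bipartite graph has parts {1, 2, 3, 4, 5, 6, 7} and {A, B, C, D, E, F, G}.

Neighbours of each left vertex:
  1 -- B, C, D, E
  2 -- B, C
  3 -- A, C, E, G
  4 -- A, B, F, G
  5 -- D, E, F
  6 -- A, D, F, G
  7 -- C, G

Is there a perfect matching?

Yes

One maximum matching: 1→E, 2→B, 3→G, 4→F, 5→D, 6→A, 7→C.
All 7 left vertices are covered.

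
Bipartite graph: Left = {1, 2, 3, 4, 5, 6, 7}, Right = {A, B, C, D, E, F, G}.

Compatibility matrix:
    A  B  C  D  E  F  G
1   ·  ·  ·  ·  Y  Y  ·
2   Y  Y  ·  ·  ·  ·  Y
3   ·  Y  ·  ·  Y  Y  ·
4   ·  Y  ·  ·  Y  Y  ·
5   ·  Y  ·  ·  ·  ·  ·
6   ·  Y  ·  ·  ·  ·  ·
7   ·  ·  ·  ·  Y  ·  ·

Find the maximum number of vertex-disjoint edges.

A valid assignment of size 4: 1–F, 2–G, 3–E, 4–B.
The set {1, 3, 4, 5, 6, 7} has only 3 neighbours ({B, E, F}), so by Hall's theorem at most 4 of the 7 left vertices can be matched.

4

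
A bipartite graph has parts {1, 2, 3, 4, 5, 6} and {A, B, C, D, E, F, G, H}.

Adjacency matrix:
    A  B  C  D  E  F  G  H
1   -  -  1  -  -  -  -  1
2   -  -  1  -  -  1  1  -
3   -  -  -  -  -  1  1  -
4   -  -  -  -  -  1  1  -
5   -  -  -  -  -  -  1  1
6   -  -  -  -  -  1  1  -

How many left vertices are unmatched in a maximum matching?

One maximum matching: 1-H, 2-C, 3-G, 4-F.
The set {1, 2, 3, 4, 5, 6} has only 4 neighbours ({C, F, G, H}), so by Hall's theorem at most 4 of the 6 left vertices can be matched.
That matches 4 of the 6, leaving 2 unmatched; no matching can do better.

2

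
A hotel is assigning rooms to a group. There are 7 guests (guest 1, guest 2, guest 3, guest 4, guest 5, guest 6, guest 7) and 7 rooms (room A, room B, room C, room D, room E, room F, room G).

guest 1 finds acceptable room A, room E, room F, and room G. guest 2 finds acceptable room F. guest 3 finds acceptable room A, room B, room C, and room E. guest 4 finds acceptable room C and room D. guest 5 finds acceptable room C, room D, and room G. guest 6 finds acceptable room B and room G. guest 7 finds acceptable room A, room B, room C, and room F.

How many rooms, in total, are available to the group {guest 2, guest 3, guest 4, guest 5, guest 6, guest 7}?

7

The union of neighbours of {guest 2, guest 3, guest 4, guest 5, guest 6, guest 7} is {room A, room B, room C, room D, room E, room F, room G}, which has 7 elements.
Since |N(S)| = 7 ≥ |S| = 6, Hall's condition holds for this subset.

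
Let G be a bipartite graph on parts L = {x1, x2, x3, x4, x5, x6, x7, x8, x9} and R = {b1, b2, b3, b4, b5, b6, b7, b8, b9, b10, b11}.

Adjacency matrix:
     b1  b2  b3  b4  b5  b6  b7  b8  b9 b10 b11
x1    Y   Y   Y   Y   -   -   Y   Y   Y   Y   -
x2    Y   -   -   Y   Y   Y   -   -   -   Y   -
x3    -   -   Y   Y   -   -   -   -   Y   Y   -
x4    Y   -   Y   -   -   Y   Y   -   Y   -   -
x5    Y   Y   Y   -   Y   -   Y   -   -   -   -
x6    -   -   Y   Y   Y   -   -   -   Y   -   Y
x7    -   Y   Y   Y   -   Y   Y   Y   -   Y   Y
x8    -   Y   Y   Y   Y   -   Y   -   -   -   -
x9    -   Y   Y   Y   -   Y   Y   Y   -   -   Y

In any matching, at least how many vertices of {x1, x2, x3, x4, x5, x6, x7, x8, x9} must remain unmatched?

One maximum matching: x1→b8, x2→b1, x3→b3, x4→b6, x5→b2, x6→b4, x7→b11, x8→b5, x9→b7.
All 9 left vertices are matched, so no larger matching exists.
That matches 9 of the 9, leaving 0 unmatched; no matching can do better.

0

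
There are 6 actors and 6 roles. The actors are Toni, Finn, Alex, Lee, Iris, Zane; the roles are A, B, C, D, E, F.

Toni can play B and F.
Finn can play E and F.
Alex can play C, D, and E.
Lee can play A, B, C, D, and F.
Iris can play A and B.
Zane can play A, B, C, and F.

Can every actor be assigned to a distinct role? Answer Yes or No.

Yes

One maximum matching: Toni-F, Finn-E, Alex-C, Lee-D, Iris-A, Zane-B.
All 6 actors are covered.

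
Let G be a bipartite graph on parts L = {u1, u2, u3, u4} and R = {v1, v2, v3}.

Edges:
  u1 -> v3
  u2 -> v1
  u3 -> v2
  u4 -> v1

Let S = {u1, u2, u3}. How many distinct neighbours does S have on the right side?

The union of neighbours of {u1, u2, u3} is {v1, v2, v3}, which has 3 elements.
Since |N(S)| = 3 ≥ |S| = 3, Hall's condition holds for this subset.

3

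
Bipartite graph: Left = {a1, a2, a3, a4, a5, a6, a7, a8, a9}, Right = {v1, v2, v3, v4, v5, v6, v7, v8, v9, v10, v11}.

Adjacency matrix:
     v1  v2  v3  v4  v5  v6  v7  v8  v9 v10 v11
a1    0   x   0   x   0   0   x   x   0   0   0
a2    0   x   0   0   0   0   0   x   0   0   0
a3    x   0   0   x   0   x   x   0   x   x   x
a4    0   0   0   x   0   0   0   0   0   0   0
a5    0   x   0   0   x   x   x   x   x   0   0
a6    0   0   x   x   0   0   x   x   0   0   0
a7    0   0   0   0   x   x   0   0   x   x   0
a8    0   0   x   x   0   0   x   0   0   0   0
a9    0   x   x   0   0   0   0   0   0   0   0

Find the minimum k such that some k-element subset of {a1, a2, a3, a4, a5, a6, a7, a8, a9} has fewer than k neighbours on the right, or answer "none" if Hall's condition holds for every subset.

6

Take S = {a1, a2, a4, a6, a8, a9}. Its neighbourhood is {v2, v3, v4, v7, v8}, so |N(S)| = 5 < |S| = 6.
Every subset of size less than 6 has at least as many neighbours as members, so 6 is the minimum.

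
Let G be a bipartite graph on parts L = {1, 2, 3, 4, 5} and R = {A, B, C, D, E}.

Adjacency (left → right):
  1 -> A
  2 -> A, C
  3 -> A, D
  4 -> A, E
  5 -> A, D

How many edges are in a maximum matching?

4

A valid assignment of size 4: 1→A, 2→C, 3→D, 4→E.
The set {1, 3, 5} has only 2 neighbours ({A, D}), so by Hall's theorem at most 4 of the 5 left vertices can be matched.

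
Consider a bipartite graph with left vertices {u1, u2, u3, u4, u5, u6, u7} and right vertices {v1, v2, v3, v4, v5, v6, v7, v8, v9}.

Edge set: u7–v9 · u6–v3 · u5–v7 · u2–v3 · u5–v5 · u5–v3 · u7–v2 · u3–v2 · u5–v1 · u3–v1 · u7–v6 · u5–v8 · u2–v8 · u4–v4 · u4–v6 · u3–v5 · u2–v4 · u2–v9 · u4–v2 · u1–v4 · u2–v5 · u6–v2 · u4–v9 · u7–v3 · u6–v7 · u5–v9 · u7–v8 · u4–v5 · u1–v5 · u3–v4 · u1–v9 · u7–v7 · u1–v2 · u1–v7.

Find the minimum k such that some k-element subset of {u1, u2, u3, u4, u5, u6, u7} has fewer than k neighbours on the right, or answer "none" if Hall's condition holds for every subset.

none

A matching saturating every left vertex exists, for instance u1→v2, u2→v5, u3→v4, u4→v6, u5→v1, u6→v7, u7→v3.
By Hall's marriage theorem, this means |N(S)| ≥ |S| for every subset S, so no violating subset exists.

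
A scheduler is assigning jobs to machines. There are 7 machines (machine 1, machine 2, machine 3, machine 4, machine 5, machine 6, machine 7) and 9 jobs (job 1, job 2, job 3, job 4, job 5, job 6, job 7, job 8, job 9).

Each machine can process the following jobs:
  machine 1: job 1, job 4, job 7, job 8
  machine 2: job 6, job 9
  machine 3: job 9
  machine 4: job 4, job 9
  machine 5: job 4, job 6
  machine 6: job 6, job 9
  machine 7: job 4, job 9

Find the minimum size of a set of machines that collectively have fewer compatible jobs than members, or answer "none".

Take S = {machine 2, machine 3, machine 6}. Its neighbourhood is {job 6, job 9}, so |N(S)| = 2 < |S| = 3.
Every subset of size less than 3 has at least as many neighbours as members, so 3 is the minimum.

3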